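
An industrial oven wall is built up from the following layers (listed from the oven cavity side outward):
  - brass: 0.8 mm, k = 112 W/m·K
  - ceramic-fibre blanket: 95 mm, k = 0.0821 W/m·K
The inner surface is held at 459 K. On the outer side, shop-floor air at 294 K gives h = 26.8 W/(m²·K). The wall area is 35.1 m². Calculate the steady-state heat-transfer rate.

Q ≈ 4850 W

Treating each layer as a thermal resistance in series:
R_brass = L/(kA) = 0.0008/(112×35.1) = 2.035×10^-7 K/W
R_ceramic-fibre blanket = L/(kA) = 0.095/(0.0821×35.1) = 0.03297 K/W
R_outer film = 1/(h_o·A) = 1/(26.8×35.1) = 0.001063 K/W
R_total = 0.03403 K/W
Q = ΔT / R_total = 165 / 0.03403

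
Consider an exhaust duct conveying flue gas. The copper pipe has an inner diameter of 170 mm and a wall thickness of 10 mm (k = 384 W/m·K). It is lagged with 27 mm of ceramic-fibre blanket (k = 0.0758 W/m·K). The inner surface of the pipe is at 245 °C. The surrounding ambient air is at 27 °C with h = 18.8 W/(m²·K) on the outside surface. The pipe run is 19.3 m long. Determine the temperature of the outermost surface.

Cylindrical conduction, so R = ln(r₂/r₁)/(2πkL) per layer, in series:
R_copper pipe wall = ln(95/85)/(2π×384×19.3) = 2.389×10^-6 K/W
R_ceramic-fibre blanket = ln(122/95)/(2π×0.0758×19.3) = 0.02721 K/W
R_outer film = 1/(h_o·2πr_oL) = 1/(18.8×2π×0.122×19.3) = 0.003595 K/W
R_total = 0.03081 K/W
Q = ΔT/R_total = 218/0.03081
Q = 7080 W
T_interface = T_inner − Q·ΣR(inner→interface) = 245 − 7080×0.02722

T ≈ 52.4 °C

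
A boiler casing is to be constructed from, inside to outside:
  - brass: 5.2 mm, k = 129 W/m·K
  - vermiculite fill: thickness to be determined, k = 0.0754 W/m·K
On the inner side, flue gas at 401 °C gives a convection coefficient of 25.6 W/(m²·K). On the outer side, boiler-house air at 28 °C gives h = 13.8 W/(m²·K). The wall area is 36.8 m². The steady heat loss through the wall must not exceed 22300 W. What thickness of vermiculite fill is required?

Model the wall as resistances in series:
R_inner film = 1/(h_i·A) = 1/(25.6×36.8) = 0.001061 K/W
R_brass = L/(kA) = 0.0052/(129×36.8) = 1.095×10^-6 K/W
R_outer film = 1/(h_o·A) = 1/(13.8×36.8) = 0.001969 K/W
Sum of the known resistances R_other = 0.003032 K/W
Required total resistance R_tot = ΔT/Q_allow = 373/22300 = 0.01673 K/W
R_vermiculite fill = R_tot − R_other = 0.01369 K/W
L = R·k·A = 0.01369×0.0754×36.8

L ≈ 38 mm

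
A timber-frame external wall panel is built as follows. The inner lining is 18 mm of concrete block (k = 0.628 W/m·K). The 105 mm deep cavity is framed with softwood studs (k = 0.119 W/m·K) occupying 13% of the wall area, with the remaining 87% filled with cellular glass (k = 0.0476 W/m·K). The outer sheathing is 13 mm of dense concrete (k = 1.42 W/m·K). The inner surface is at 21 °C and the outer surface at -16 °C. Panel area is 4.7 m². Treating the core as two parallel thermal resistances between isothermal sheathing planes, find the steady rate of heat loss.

Sheathing layers in series; stud and cavity paths in parallel between them.
R_inner = 0.018/(0.628×4.7) = 0.006098 K/W
R_stud  = 0.105/(0.119×0.13×4.7) = 1.444 K/W
R_cav   = 0.105/(0.0476×0.87×4.7) = 0.5395 K/W
1/R_core = 1/R_stud + 1/R_cav → R_core = 0.3928 K/W
R_outer = 0.013/(1.42×4.7) = 0.001948 K/W
R_total = 0.4008 K/W
Q = ΔT/R_total = 37/0.4008

Q ≈ 92.3 W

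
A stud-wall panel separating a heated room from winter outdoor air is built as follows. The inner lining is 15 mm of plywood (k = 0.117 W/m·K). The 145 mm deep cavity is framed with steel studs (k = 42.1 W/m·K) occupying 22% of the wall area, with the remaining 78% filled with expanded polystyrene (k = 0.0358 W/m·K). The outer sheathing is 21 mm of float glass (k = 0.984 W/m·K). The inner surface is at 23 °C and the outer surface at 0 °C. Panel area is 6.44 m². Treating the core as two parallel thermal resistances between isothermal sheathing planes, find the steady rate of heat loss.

Sheathing layers in series; stud and cavity paths in parallel between them.
R_inner = 0.015/(0.117×6.44) = 0.01991 K/W
R_stud  = 0.145/(42.1×0.22×6.44) = 0.002431 K/W
R_cav   = 0.145/(0.0358×0.78×6.44) = 0.8063 K/W
1/R_core = 1/R_stud + 1/R_cav → R_core = 0.002424 K/W
R_outer = 0.021/(0.984×6.44) = 0.003314 K/W
R_total = 0.02565 K/W
Q = ΔT/R_total = 23/0.02565

Q ≈ 897 W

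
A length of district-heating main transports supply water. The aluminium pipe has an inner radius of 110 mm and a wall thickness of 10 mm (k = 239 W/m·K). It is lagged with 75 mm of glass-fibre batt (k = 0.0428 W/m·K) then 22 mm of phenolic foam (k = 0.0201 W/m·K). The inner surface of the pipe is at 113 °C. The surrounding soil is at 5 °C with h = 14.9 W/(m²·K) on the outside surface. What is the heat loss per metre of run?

q′ ≈ 40 W/m

Cylindrical conduction, so R = ln(r₂/r₁)/(2πkL) per layer, in series:
R_aluminium pipe wall = ln(120/110)/(2π×239×1) = 5.794×10^-5 K/W
R_glass-fibre batt = ln(195/120)/(2π×0.0428×1) = 1.805 K/W
R_phenolic foam = ln(217/195)/(2π×0.0201×1) = 0.8464 K/W
R_outer film = 1/(h_o·2πr_oL) = 1/(14.9×2π×0.217×1) = 0.04922 K/W
R_total = 2.701 K/W
Q = ΔT/R_total = 108/2.701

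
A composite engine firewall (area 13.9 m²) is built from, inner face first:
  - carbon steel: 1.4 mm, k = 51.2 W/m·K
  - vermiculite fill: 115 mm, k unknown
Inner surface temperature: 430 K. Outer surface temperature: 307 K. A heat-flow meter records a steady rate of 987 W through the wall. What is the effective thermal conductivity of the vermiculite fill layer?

k ≈ 0.0664 W/(m·K)

Series thermal resistances:
R_carbon steel = L/(kA) = 0.0014/(51.2×13.9) = 1.967×10^-6 K/W
Sum of known resistances R_other = 1.967×10^-6 K/W
Total R = ΔT/Q = 123/987 = 0.1246 K/W
R_vermiculite fill = R_total − R_other = 0.1246 K/W
k = L/(R·A) = 0.115/(0.1246×13.9)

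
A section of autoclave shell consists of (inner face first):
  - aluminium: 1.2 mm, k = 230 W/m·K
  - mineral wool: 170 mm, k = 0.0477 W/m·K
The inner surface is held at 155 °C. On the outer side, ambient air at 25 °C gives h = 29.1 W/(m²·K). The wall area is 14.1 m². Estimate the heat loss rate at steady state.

Series thermal resistances:
R_aluminium = L/(kA) = 0.0012/(230×14.1) = 3.7×10^-7 K/W
R_mineral wool = L/(kA) = 0.17/(0.0477×14.1) = 0.2528 K/W
R_outer film = 1/(h_o·A) = 1/(29.1×14.1) = 0.002437 K/W
R_total = 0.2552 K/W
Q = ΔT / R_total = 130 / 0.2552

Q ≈ 509 W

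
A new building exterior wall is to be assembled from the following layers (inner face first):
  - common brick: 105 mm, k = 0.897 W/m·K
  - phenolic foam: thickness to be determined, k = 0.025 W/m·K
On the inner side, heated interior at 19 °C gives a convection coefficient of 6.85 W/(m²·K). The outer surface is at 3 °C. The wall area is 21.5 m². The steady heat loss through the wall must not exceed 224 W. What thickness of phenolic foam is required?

Treating each layer as a thermal resistance in series:
R_inner film = 1/(h_i·A) = 1/(6.85×21.5) = 0.00679 K/W
R_common brick = L/(kA) = 0.105/(0.897×21.5) = 0.005445 K/W
Sum of the known resistances R_other = 0.01223 K/W
Required total resistance R_tot = ΔT/Q_allow = 16/224 = 0.07143 K/W
R_phenolic foam = R_tot − R_other = 0.05919 K/W
L = R·k·A = 0.05919×0.025×21.5

L ≈ 31.8 mm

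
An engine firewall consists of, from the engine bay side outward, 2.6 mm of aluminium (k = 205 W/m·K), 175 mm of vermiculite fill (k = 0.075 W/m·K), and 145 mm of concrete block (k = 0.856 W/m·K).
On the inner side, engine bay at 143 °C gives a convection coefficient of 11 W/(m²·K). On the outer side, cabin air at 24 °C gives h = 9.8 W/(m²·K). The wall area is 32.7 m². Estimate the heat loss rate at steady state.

Q ≈ 1440 W

Thermal resistances in series:
R_inner film = 1/(h_i·A) = 1/(11×32.7) = 0.00278 K/W
R_aluminium = L/(kA) = 0.0026/(205×32.7) = 3.879×10^-7 K/W
R_vermiculite fill = L/(kA) = 0.175/(0.075×32.7) = 0.07136 K/W
R_concrete block = L/(kA) = 0.145/(0.856×32.7) = 0.00518 K/W
R_outer film = 1/(h_o·A) = 1/(9.8×32.7) = 0.003121 K/W
R_total = 0.08244 K/W
Q = ΔT / R_total = 119 / 0.08244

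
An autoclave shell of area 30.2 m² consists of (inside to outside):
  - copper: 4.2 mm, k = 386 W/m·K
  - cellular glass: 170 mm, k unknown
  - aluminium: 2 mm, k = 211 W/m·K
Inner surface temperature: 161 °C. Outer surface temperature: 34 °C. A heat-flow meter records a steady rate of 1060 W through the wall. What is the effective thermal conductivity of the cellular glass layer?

Treating each layer as a thermal resistance in series:
R_copper = L/(kA) = 0.0042/(386×30.2) = 3.603×10^-7 K/W
R_aluminium = L/(kA) = 0.002/(211×30.2) = 3.139×10^-7 K/W
Sum of known resistances R_other = 6.742×10^-7 K/W
Total R = ΔT/Q = 127/1060 = 0.1198 K/W
R_cellular glass = R_total − R_other = 0.1198 K/W
k = L/(R·A) = 0.17/(0.1198×30.2)

k ≈ 0.047 W/(m·K)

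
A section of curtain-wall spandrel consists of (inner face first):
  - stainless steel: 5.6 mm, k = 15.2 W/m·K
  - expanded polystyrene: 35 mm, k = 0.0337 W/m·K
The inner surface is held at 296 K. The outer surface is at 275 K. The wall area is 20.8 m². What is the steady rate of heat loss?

Q ≈ 420 W

Series thermal resistances:
R_stainless steel = L/(kA) = 0.0056/(15.2×20.8) = 1.771×10^-5 K/W
R_expanded polystyrene = L/(kA) = 0.035/(0.0337×20.8) = 0.04993 K/W
R_total = 0.04995 K/W
Q = ΔT / R_total = 21 / 0.04995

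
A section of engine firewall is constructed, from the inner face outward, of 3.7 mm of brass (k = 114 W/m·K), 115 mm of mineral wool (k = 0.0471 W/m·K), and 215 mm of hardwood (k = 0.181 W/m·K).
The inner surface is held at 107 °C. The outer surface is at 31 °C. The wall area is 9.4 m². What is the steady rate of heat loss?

Treating each layer as a thermal resistance in series:
R_brass = L/(kA) = 0.0037/(114×9.4) = 3.453×10^-6 K/W
R_mineral wool = L/(kA) = 0.115/(0.0471×9.4) = 0.2597 K/W
R_hardwood = L/(kA) = 0.215/(0.181×9.4) = 0.1264 K/W
R_total = 0.3861 K/W
Q = ΔT / R_total = 76 / 0.3861

Q ≈ 197 W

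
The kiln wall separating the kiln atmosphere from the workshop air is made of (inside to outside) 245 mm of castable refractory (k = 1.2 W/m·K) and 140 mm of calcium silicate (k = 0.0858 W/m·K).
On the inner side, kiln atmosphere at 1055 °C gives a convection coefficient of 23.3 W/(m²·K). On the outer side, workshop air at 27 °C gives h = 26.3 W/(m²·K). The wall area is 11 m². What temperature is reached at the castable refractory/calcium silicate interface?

Using the resistance-network approach (series):
R_inner film = 1/(h_i·A) = 1/(23.3×11) = 0.003902 K/W
R_castable refractory = L/(kA) = 0.245/(1.2×11) = 0.01856 K/W
R_calcium silicate = L/(kA) = 0.14/(0.0858×11) = 0.1483 K/W
R_outer film = 1/(h_o·A) = 1/(26.3×11) = 0.003457 K/W
R_total = 0.1743 K/W;  Q = ΔT/R_total = 1028/0.1743 = 5899 W
T_interface = T_inner − Q·ΣR(inner→interface) = 1055 − 5900×0.02246

T ≈ 922 °C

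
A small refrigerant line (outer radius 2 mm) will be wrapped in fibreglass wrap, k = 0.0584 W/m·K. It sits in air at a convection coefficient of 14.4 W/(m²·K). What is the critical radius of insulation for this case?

r_cr ≈ 4.06 mm

For a cylinder r_cr = k/h = 0.0584/14.4
r_cr = 4.06 mm; since the bare radius (2 mm) is below r_cr, adding a thin layer of insulation will *increase* heat loss.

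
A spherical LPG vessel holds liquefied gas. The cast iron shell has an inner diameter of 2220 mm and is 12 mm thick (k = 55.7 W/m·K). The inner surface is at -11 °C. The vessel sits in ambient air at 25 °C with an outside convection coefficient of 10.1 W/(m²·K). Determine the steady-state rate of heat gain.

Each spherical layer contributes R = (1/r_i − 1/r_o)/(4πk):
R_cast iron shell = (1/1.11 − 1/1.122)/(4π×55.7) = 1.377×10^-5 K/W
R_outer film = 1/(h·4πr_o²) = 1/(10.1×4π×1.122²) = 0.006259 K/W
R_total = 0.006272 K/W
Q = ΔT/R_total = 36/0.006272

Q ≈ 5740 W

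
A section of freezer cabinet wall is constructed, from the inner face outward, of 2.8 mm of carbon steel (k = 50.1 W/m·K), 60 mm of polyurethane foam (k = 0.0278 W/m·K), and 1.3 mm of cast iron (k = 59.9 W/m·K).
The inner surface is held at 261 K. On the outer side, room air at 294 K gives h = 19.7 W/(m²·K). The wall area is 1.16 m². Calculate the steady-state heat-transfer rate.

Q ≈ 17.3 W

Series thermal resistances:
R_carbon steel = L/(kA) = 0.0028/(50.1×1.16) = 4.818×10^-5 K/W
R_polyurethane foam = L/(kA) = 0.06/(0.0278×1.16) = 1.861 K/W
R_cast iron = L/(kA) = 0.0013/(59.9×1.16) = 1.871×10^-5 K/W
R_outer film = 1/(h_o·A) = 1/(19.7×1.16) = 0.04376 K/W
R_total = 1.904 K/W
Q = ΔT / R_total = 33 / 1.904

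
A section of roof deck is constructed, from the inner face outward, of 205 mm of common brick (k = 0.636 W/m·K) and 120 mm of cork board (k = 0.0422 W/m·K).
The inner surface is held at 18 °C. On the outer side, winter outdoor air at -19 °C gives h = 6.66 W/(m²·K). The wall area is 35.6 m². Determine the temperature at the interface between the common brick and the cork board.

Treating each layer as a thermal resistance in series:
R_common brick = L/(kA) = 0.205/(0.636×35.6) = 0.009054 K/W
R_cork board = L/(kA) = 0.12/(0.0422×35.6) = 0.07988 K/W
R_outer film = 1/(h_o·A) = 1/(6.66×35.6) = 0.004218 K/W
R_total = 0.09315 K/W;  Q = ΔT/R_total = 37/0.09315 = 397.2 W
T_interface = T_inner − Q·ΣR(inner→interface) = 18 − 397×0.009054

T ≈ 14.4 °C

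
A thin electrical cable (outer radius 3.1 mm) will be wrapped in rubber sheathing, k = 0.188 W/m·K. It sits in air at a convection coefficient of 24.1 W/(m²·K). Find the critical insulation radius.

For a cylinder r_cr = k/h = 0.188/24.1
r_cr = 7.8 mm; since the bare radius (3.1 mm) is below r_cr, adding a thin layer of insulation will *increase* heat loss.

r_cr ≈ 7.8 mm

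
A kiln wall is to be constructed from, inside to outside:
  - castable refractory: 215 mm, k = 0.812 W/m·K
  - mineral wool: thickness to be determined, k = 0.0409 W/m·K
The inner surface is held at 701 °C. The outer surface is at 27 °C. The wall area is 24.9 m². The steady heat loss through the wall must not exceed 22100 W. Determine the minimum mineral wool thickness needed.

Thermal resistances in series:
R_castable refractory = L/(kA) = 0.215/(0.812×24.9) = 0.01063 K/W
Sum of the known resistances R_other = 0.01063 K/W
Required total resistance R_tot = ΔT/Q_allow = 674/22100 = 0.0305 K/W
R_mineral wool = R_tot − R_other = 0.01986 K/W
L = R·k·A = 0.01986×0.0409×24.9

L ≈ 20.2 mm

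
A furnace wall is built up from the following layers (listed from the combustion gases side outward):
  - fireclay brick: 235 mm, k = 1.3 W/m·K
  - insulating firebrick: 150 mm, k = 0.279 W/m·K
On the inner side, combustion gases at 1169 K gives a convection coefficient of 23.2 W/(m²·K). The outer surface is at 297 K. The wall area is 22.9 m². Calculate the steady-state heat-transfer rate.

Treating each layer as a thermal resistance in series:
R_inner film = 1/(h_i·A) = 1/(23.2×22.9) = 0.001882 K/W
R_fireclay brick = L/(kA) = 0.235/(1.3×22.9) = 0.007894 K/W
R_insulating firebrick = L/(kA) = 0.15/(0.279×22.9) = 0.02348 K/W
R_total = 0.03325 K/W
Q = ΔT / R_total = 872 / 0.03325

Q ≈ 26200 W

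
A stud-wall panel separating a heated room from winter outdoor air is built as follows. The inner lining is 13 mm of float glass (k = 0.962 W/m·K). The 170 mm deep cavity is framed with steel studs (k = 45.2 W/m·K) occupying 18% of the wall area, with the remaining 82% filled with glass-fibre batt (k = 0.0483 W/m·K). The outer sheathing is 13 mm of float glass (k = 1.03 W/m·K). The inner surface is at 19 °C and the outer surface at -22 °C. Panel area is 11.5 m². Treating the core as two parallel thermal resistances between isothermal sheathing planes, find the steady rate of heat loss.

Sheathing layers in series; stud and cavity paths in parallel between them.
R_inner = 0.013/(0.962×11.5) = 0.001175 K/W
R_stud  = 0.17/(45.2×0.18×11.5) = 0.001817 K/W
R_cav   = 0.17/(0.0483×0.82×11.5) = 0.3732 K/W
1/R_core = 1/R_stud + 1/R_cav → R_core = 0.001808 K/W
R_outer = 0.013/(1.03×11.5) = 0.001098 K/W
R_total = 0.004081 K/W
Q = ΔT/R_total = 41/0.004081

Q ≈ 10000 W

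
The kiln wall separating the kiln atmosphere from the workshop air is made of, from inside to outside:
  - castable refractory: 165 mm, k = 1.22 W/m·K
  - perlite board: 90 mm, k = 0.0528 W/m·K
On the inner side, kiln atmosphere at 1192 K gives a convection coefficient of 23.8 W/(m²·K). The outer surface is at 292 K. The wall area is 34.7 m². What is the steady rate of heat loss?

Treating each layer as a thermal resistance in series:
R_inner film = 1/(h_i·A) = 1/(23.8×34.7) = 0.001211 K/W
R_castable refractory = L/(kA) = 0.165/(1.22×34.7) = 0.003898 K/W
R_perlite board = L/(kA) = 0.09/(0.0528×34.7) = 0.04912 K/W
R_total = 0.05423 K/W
Q = ΔT / R_total = 900 / 0.05423

Q ≈ 16600 W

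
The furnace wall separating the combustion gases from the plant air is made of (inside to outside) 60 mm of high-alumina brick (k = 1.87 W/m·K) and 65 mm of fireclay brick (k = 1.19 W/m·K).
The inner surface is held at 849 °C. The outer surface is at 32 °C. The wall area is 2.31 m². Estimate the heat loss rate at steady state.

Q ≈ 21800 W

Using the resistance-network approach (series):
R_high-alumina brick = L/(kA) = 0.06/(1.87×2.31) = 0.01389 K/W
R_fireclay brick = L/(kA) = 0.065/(1.19×2.31) = 0.02365 K/W
R_total = 0.03754 K/W
Q = ΔT / R_total = 817 / 0.03754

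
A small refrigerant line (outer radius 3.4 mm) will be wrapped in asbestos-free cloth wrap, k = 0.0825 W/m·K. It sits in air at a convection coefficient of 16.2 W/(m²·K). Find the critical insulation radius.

r_cr ≈ 5.09 mm

For a cylinder r_cr = k/h = 0.0825/16.2
r_cr = 5.09 mm; since the bare radius (3.4 mm) is below r_cr, adding a thin layer of insulation will *increase* heat loss.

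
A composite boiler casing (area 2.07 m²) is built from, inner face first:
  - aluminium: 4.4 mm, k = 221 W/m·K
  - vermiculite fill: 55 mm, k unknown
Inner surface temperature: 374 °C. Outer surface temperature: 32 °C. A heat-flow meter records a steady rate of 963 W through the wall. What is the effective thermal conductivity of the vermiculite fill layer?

k ≈ 0.0748 W/(m·K)

Treating each layer as a thermal resistance in series:
R_aluminium = L/(kA) = 0.0044/(221×2.07) = 9.618×10^-6 K/W
Sum of known resistances R_other = 9.618×10^-6 K/W
Total R = ΔT/Q = 342/963 = 0.3551 K/W
R_vermiculite fill = R_total − R_other = 0.3551 K/W
k = L/(R·A) = 0.055/(0.3551×2.07)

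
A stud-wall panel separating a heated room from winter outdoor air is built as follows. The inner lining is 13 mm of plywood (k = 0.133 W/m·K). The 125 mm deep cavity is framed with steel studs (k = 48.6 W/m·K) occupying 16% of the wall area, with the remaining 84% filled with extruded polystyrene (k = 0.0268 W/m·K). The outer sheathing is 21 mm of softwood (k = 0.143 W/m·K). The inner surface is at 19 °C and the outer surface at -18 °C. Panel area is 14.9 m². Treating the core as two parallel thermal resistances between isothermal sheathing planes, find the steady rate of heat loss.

Sheathing layers in series; stud and cavity paths in parallel between them.
R_inner = 0.013/(0.133×14.9) = 0.00656 K/W
R_stud  = 0.125/(48.6×0.16×14.9) = 0.001079 K/W
R_cav   = 0.125/(0.0268×0.84×14.9) = 0.3727 K/W
1/R_core = 1/R_stud + 1/R_cav → R_core = 0.001076 K/W
R_outer = 0.021/(0.143×14.9) = 0.009856 K/W
R_total = 0.01749 K/W
Q = ΔT/R_total = 37/0.01749

Q ≈ 2120 W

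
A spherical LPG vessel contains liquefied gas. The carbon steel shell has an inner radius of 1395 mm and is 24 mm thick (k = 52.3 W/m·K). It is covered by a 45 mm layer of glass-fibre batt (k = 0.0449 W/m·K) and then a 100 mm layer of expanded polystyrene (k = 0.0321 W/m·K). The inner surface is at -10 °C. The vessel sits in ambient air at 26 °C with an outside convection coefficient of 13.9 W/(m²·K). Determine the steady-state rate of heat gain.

Spherical conduction: R = (1/r_in − 1/r_out)/(4πk) per layer; series-sum.
R_carbon steel shell = (1/1.395 − 1/1.419)/(4π×52.3) = 1.845×10^-5 K/W
R_glass-fibre batt = (1/1.419 − 1/1.464)/(4π×0.0449) = 0.03839 K/W
R_expanded polystyrene = (1/1.464 − 1/1.564)/(4π×0.0321) = 0.1083 K/W
R_outer film = 1/(h·4πr_o²) = 1/(13.9×4π×1.564²) = 0.00234 K/W
R_total = 0.149 K/W
Q = ΔT/R_total = 36/0.149

Q ≈ 242 W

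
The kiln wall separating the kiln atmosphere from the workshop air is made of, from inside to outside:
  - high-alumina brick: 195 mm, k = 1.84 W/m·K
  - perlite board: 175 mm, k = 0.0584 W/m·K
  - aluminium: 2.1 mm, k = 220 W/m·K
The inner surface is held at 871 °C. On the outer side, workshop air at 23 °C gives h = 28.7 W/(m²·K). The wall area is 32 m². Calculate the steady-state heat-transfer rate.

Q ≈ 8650 W

Thermal resistances in series:
R_high-alumina brick = L/(kA) = 0.195/(1.84×32) = 0.003312 K/W
R_perlite board = L/(kA) = 0.175/(0.0584×32) = 0.09364 K/W
R_aluminium = L/(kA) = 0.0021/(220×32) = 2.983×10^-7 K/W
R_outer film = 1/(h_o·A) = 1/(28.7×32) = 0.001089 K/W
R_total = 0.09804 K/W
Q = ΔT / R_total = 848 / 0.09804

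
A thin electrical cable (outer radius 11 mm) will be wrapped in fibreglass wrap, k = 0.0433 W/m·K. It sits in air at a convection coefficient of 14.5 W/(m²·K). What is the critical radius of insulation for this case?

For a cylinder r_cr = k/h = 0.0433/14.5
r_cr = 2.99 mm; since the bare radius (11 mm) is above r_cr, any added insulation will reduce heat loss.

r_cr ≈ 2.99 mm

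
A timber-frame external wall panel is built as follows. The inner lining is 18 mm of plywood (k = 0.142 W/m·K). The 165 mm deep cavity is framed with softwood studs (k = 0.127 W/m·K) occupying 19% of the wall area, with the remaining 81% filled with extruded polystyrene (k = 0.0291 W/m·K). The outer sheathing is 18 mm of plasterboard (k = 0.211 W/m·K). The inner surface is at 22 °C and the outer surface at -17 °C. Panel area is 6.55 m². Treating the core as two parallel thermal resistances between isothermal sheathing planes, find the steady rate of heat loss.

Sheathing layers in series; stud and cavity paths in parallel between them.
R_inner = 0.018/(0.142×6.55) = 0.01935 K/W
R_stud  = 0.165/(0.127×0.19×6.55) = 1.044 K/W
R_cav   = 0.165/(0.0291×0.81×6.55) = 1.069 K/W
1/R_core = 1/R_stud + 1/R_cav → R_core = 0.5281 K/W
R_outer = 0.018/(0.211×6.55) = 0.01302 K/W
R_total = 0.5605 K/W
Q = ΔT/R_total = 39/0.5605

Q ≈ 69.6 W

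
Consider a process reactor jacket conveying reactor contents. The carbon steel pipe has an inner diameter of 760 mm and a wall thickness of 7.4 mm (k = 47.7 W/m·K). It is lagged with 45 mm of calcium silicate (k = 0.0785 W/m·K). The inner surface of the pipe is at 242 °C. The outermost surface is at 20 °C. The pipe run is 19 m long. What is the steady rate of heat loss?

For a radial system each layer contributes R = ln(r_out/r_in)/(2πkL); films add R = 1/(hA).
R_carbon steel pipe wall = ln(387.4/380)/(2π×47.7×19) = 3.387×10^-6 K/W
R_calcium silicate = ln(432.4/387.4)/(2π×0.0785×19) = 0.01173 K/W
R_total = 0.01173 K/W
Q = ΔT/R_total = 222/0.01173

Q ≈ 18900 W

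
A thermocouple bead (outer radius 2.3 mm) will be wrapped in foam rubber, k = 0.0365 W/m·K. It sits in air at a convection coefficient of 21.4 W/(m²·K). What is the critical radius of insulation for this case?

For a sphere r_cr = 2k/h = 2×0.0365/21.4
r_cr = 3.41 mm; since the bare radius (2.3 mm) is below r_cr, adding a thin layer of insulation will *increase* heat loss.

r_cr ≈ 3.41 mm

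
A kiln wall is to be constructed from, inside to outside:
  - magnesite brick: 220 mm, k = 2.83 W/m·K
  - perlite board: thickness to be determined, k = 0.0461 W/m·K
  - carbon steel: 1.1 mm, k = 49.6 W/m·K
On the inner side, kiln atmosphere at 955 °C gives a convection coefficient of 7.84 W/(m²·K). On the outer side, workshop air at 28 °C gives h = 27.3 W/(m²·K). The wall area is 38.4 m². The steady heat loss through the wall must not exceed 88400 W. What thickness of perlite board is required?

Series thermal resistances:
R_inner film = 1/(h_i·A) = 1/(7.84×38.4) = 0.003322 K/W
R_magnesite brick = L/(kA) = 0.22/(2.83×38.4) = 0.002024 K/W
R_carbon steel = L/(kA) = 0.0011/(49.6×38.4) = 5.775×10^-7 K/W
R_outer film = 1/(h_o·A) = 1/(27.3×38.4) = 9.539×10^-4 K/W
Sum of the known resistances R_other = 0.006301 K/W
Required total resistance R_tot = ΔT/Q_allow = 927/88400 = 0.01049 K/W
R_perlite board = R_tot − R_other = 0.004186 K/W
L = R·k·A = 0.004186×0.0461×38.4

L ≈ 7.41 mm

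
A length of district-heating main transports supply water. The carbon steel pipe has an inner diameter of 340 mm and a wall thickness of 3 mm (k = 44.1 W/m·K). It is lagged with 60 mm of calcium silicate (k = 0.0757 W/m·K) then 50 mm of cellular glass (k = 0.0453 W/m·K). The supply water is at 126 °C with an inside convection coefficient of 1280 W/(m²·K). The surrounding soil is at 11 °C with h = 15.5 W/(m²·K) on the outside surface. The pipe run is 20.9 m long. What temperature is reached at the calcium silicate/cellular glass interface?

Per-layer cylindrical resistances, series-summed:
R_inner film = 1/(h_i·2πr₁L) = 1/(1280×2π×0.17×20.9) = 3.5×10^-5 K/W
R_carbon steel pipe wall = ln(173/170)/(2π×44.1×20.9) = 3.021×10^-6 K/W
R_calcium silicate = ln(233/173)/(2π×0.0757×20.9) = 0.02995 K/W
R_cellular glass = ln(283/233)/(2π×0.0453×20.9) = 0.03268 K/W
R_outer film = 1/(h_o·2πr_oL) = 1/(15.5×2π×0.283×20.9) = 0.001736 K/W
R_total = 0.06441 K/W
Q = ΔT/R_total = 115/0.06441
Q = 1790 W
T_interface = T_inner − Q·ΣR(inner→interface) = 126 − 1790×0.02999

T ≈ 72.5 °C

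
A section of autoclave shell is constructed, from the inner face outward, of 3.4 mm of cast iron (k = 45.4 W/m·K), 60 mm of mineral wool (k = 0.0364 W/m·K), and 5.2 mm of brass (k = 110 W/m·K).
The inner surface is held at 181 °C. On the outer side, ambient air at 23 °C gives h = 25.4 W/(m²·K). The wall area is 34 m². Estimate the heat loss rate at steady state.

Treating each layer as a thermal resistance in series:
R_cast iron = L/(kA) = 0.0034/(45.4×34) = 2.203×10^-6 K/W
R_mineral wool = L/(kA) = 0.06/(0.0364×34) = 0.04848 K/W
R_brass = L/(kA) = 0.0052/(110×34) = 1.39×10^-6 K/W
R_outer film = 1/(h_o·A) = 1/(25.4×34) = 0.001158 K/W
R_total = 0.04964 K/W
Q = ΔT / R_total = 158 / 0.04964

Q ≈ 3180 W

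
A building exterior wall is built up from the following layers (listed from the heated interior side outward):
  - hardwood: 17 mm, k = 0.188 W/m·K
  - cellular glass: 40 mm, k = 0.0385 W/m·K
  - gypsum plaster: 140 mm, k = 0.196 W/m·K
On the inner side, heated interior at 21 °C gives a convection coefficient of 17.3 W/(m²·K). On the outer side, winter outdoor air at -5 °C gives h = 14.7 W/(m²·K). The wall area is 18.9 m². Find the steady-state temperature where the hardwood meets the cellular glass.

T ≈ 19 °C

Thermal resistances in series:
R_inner film = 1/(h_i·A) = 1/(17.3×18.9) = 0.003058 K/W
R_hardwood = L/(kA) = 0.017/(0.188×18.9) = 0.004784 K/W
R_cellular glass = L/(kA) = 0.04/(0.0385×18.9) = 0.05497 K/W
R_gypsum plaster = L/(kA) = 0.14/(0.196×18.9) = 0.03779 K/W
R_outer film = 1/(h_o·A) = 1/(14.7×18.9) = 0.003599 K/W
R_total = 0.1042 K/W;  Q = ΔT/R_total = 26/0.1042 = 249.5 W
T_interface = T_inner − Q·ΣR(inner→interface) = 21 − 250×0.007843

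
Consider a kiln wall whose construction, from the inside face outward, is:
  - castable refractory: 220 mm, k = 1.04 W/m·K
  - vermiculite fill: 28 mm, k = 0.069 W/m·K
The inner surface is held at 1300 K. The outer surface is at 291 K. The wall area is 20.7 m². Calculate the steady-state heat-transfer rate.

Using the resistance-network approach (series):
R_castable refractory = L/(kA) = 0.22/(1.04×20.7) = 0.01022 K/W
R_vermiculite fill = L/(kA) = 0.028/(0.069×20.7) = 0.0196 K/W
R_total = 0.02982 K/W
Q = ΔT / R_total = 1009 / 0.02982

Q ≈ 33800 W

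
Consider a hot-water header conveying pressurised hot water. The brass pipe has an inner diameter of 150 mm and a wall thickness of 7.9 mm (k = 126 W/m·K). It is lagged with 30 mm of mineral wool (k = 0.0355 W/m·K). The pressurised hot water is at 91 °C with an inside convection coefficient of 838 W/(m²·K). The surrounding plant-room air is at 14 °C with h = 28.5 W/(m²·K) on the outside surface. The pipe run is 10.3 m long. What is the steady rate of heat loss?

Cylindrical conduction, so R = ln(r₂/r₁)/(2πkL) per layer, in series:
R_inner film = 1/(h_i·2πr₁L) = 1/(838×2π×0.075×10.3) = 2.459×10^-4 K/W
R_brass pipe wall = ln(82.9/75)/(2π×126×10.3) = 1.228×10^-5 K/W
R_mineral wool = ln(112.9/82.9)/(2π×0.0355×10.3) = 0.1344 K/W
R_outer film = 1/(h_o·2πr_oL) = 1/(28.5×2π×0.1129×10.3) = 0.004802 K/W
R_total = 0.1395 K/W
Q = ΔT/R_total = 77/0.1395

Q ≈ 552 W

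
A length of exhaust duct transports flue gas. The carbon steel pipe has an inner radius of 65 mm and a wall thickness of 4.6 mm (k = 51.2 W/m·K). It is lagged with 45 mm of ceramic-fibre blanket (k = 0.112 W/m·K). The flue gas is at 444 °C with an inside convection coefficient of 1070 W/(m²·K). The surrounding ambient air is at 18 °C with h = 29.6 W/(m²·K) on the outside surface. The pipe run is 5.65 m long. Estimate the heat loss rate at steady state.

Q ≈ 3180 W

Cylindrical conduction, so R = ln(r₂/r₁)/(2πkL) per layer, in series:
R_inner film = 1/(h_i·2πr₁L) = 1/(1070×2π×0.065×5.65) = 4.05×10^-4 K/W
R_carbon steel pipe wall = ln(69.6/65)/(2π×51.2×5.65) = 3.762×10^-5 K/W
R_ceramic-fibre blanket = ln(114.6/69.6)/(2π×0.112×5.65) = 0.1254 K/W
R_outer film = 1/(h_o·2πr_oL) = 1/(29.6×2π×0.1146×5.65) = 0.008304 K/W
R_total = 0.1342 K/W
Q = ΔT/R_total = 426/0.1342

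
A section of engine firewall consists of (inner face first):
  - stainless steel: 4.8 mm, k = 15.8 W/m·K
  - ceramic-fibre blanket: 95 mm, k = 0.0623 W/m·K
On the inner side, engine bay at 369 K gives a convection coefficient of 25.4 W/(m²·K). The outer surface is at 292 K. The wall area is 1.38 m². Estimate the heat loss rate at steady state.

Treating each layer as a thermal resistance in series:
R_inner film = 1/(h_i·A) = 1/(25.4×1.38) = 0.02853 K/W
R_stainless steel = L/(kA) = 0.0048/(15.8×1.38) = 2.201×10^-4 K/W
R_ceramic-fibre blanket = L/(kA) = 0.095/(0.0623×1.38) = 1.105 K/W
R_total = 1.134 K/W
Q = ΔT / R_total = 77 / 1.134

Q ≈ 67.9 W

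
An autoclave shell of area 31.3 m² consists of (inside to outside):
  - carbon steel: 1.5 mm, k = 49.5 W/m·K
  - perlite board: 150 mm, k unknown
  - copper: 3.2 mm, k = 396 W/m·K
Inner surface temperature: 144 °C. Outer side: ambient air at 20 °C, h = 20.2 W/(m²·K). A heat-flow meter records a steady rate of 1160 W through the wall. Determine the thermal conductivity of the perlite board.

Using the resistance-network approach (series):
R_carbon steel = L/(kA) = 0.0015/(49.5×31.3) = 9.681×10^-7 K/W
R_copper = L/(kA) = 0.0032/(396×31.3) = 2.582×10^-7 K/W
R_outer film = 1/(h_o·A) = 1/(20.2×31.3) = 0.001582 K/W
Sum of known resistances R_other = 0.001583 K/W
Total R = ΔT/Q = 124/1160 = 0.1069 K/W
R_perlite board = R_total − R_other = 0.1053 K/W
k = L/(R·A) = 0.15/(0.1053×31.3)

k ≈ 0.0455 W/(m·K)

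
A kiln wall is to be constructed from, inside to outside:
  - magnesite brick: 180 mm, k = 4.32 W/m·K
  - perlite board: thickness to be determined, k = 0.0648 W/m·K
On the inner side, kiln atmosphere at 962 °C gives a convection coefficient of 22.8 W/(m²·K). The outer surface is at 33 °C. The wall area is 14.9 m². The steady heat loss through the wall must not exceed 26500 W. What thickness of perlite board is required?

Using the resistance-network approach (series):
R_inner film = 1/(h_i·A) = 1/(22.8×14.9) = 0.002944 K/W
R_magnesite brick = L/(kA) = 0.18/(4.32×14.9) = 0.002796 K/W
Sum of the known resistances R_other = 0.00574 K/W
Required total resistance R_tot = ΔT/Q_allow = 929/26500 = 0.03506 K/W
R_perlite board = R_tot − R_other = 0.02932 K/W
L = R·k·A = 0.02932×0.0648×14.9

L ≈ 28.3 mm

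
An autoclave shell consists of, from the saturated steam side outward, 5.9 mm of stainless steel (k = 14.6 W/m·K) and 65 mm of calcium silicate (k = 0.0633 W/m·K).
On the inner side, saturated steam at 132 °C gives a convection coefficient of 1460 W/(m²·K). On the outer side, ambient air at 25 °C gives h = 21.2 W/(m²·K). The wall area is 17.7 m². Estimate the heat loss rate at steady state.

Q ≈ 1760 W

Using the resistance-network approach (series):
R_inner film = 1/(h_i·A) = 1/(1460×17.7) = 3.87×10^-5 K/W
R_stainless steel = L/(kA) = 0.0059/(14.6×17.7) = 2.283×10^-5 K/W
R_calcium silicate = L/(kA) = 0.065/(0.0633×17.7) = 0.05801 K/W
R_outer film = 1/(h_o·A) = 1/(21.2×17.7) = 0.002665 K/W
R_total = 0.06074 K/W
Q = ΔT / R_total = 107 / 0.06074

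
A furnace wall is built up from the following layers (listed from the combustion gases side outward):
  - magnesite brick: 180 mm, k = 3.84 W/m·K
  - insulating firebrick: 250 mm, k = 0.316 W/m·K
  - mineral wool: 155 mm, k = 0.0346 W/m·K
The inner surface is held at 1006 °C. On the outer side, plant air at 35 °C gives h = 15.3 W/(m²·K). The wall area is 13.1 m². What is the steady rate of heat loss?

Q ≈ 2360 W

Thermal resistances in series:
R_magnesite brick = L/(kA) = 0.18/(3.84×13.1) = 0.003578 K/W
R_insulating firebrick = L/(kA) = 0.25/(0.316×13.1) = 0.06039 K/W
R_mineral wool = L/(kA) = 0.155/(0.0346×13.1) = 0.342 K/W
R_outer film = 1/(h_o·A) = 1/(15.3×13.1) = 0.004989 K/W
R_total = 0.4109 K/W
Q = ΔT / R_total = 971 / 0.4109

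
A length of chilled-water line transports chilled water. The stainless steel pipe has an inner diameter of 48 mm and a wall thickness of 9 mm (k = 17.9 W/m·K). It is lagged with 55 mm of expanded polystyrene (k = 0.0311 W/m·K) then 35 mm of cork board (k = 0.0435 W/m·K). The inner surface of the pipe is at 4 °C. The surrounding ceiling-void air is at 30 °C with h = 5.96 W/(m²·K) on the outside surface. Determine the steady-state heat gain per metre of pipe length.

q′ ≈ 4.02 W/m

Per-layer cylindrical resistances, series-summed:
R_stainless steel pipe wall = ln(33/24)/(2π×17.9×1) = 0.002831 K/W
R_expanded polystyrene = ln(88/33)/(2π×0.0311×1) = 5.019 K/W
R_cork board = ln(123/88)/(2π×0.0435×1) = 1.225 K/W
R_outer film = 1/(h_o·2πr_oL) = 1/(5.96×2π×0.123×1) = 0.2171 K/W
R_total = 6.464 K/W
Q = ΔT/R_total = 26/6.464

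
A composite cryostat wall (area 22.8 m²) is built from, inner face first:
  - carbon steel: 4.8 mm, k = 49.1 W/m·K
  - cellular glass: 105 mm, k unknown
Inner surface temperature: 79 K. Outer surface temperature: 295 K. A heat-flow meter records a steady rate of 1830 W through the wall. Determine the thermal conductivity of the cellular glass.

Series thermal resistances:
R_carbon steel = L/(kA) = 0.0048/(49.1×22.8) = 4.288×10^-6 K/W
Sum of known resistances R_other = 4.288×10^-6 K/W
Total R = ΔT/Q = 216/1830 = 0.118 K/W
R_cellular glass = R_total − R_other = 0.118 K/W
k = L/(R·A) = 0.105/(0.118×22.8)

k ≈ 0.039 W/(m·K)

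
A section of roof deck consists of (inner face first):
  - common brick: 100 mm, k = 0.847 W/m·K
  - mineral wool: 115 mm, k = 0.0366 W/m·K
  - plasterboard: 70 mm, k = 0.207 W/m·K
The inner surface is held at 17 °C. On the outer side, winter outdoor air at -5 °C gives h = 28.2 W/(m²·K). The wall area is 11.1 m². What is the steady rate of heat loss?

Series thermal resistances:
R_common brick = L/(kA) = 0.1/(0.847×11.1) = 0.01064 K/W
R_mineral wool = L/(kA) = 0.115/(0.0366×11.1) = 0.2831 K/W
R_plasterboard = L/(kA) = 0.07/(0.207×11.1) = 0.03047 K/W
R_outer film = 1/(h_o·A) = 1/(28.2×11.1) = 0.003195 K/W
R_total = 0.3274 K/W
Q = ΔT / R_total = 22 / 0.3274

Q ≈ 67.2 W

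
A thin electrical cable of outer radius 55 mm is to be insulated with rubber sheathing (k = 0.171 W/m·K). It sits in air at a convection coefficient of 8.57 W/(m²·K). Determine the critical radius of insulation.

r_cr ≈ 20 mm

For a cylinder r_cr = k/h = 0.171/8.57
r_cr = 20 mm; since the bare radius (55 mm) is above r_cr, any added insulation will reduce heat loss.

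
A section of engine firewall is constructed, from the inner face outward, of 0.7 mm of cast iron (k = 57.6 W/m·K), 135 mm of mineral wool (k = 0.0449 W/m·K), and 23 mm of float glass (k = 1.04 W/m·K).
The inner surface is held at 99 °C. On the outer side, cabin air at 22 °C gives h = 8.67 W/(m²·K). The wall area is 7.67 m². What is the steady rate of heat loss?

Q ≈ 188 W

Series thermal resistances:
R_cast iron = L/(kA) = 0.0007/(57.6×7.67) = 1.584×10^-6 K/W
R_mineral wool = L/(kA) = 0.135/(0.0449×7.67) = 0.392 K/W
R_float glass = L/(kA) = 0.023/(1.04×7.67) = 0.002883 K/W
R_outer film = 1/(h_o·A) = 1/(8.67×7.67) = 0.01504 K/W
R_total = 0.4099 K/W
Q = ΔT / R_total = 77 / 0.4099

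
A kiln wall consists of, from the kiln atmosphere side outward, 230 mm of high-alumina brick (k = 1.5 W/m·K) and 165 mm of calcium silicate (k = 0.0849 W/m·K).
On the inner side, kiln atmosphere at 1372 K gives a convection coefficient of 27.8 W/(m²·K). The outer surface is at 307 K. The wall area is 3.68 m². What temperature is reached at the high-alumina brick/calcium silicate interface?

T ≈ 1280 K

Model the wall as resistances in series:
R_inner film = 1/(h_i·A) = 1/(27.8×3.68) = 0.009775 K/W
R_high-alumina brick = L/(kA) = 0.23/(1.5×3.68) = 0.04167 K/W
R_calcium silicate = L/(kA) = 0.165/(0.0849×3.68) = 0.5281 K/W
R_total = 0.5796 K/W;  Q = ΔT/R_total = 1065/0.5796 = 1838 W
T_interface = T_inner − Q·ΣR(inner→interface) = 1372 − 1840×0.05144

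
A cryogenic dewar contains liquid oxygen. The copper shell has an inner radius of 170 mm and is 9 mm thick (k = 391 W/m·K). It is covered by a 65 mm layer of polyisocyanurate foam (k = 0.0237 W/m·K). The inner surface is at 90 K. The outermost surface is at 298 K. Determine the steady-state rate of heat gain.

Q ≈ 41.6 W

Spherical conduction: R = (1/r_in − 1/r_out)/(4πk) per layer; series-sum.
R_copper shell = (1/0.17 − 1/0.179)/(4π×391) = 6.019×10^-5 K/W
R_polyisocyanurate foam = (1/0.179 − 1/0.244)/(4π×0.0237) = 4.997 K/W
R_total = 4.997 K/W
Q = ΔT/R_total = 208/4.997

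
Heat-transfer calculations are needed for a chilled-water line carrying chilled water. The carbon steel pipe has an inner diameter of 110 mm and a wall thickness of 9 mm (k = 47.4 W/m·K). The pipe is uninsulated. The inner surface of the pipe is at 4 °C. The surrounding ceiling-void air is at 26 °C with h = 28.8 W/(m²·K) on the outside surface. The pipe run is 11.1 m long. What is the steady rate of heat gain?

Treating each annulus and film as a series resistance:
R_carbon steel pipe wall = ln(64/55)/(2π×47.4×11.1) = 4.584×10^-5 K/W
R_outer film = 1/(h_o·2πr_oL) = 1/(28.8×2π×0.064×11.1) = 0.007779 K/W
R_total = 0.007825 K/W
Q = ΔT/R_total = 22/0.007825

Q ≈ 2810 W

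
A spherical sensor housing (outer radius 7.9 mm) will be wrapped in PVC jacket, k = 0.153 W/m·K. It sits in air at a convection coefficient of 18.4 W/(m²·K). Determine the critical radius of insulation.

For a sphere r_cr = 2k/h = 2×0.153/18.4
r_cr = 16.6 mm; since the bare radius (7.9 mm) is below r_cr, adding a thin layer of insulation will *increase* heat loss.

r_cr ≈ 16.6 mm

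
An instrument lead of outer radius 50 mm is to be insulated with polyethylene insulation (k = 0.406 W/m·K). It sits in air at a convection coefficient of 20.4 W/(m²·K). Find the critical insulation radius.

For a cylinder r_cr = k/h = 0.406/20.4
r_cr = 19.9 mm; since the bare radius (50 mm) is above r_cr, any added insulation will reduce heat loss.

r_cr ≈ 19.9 mm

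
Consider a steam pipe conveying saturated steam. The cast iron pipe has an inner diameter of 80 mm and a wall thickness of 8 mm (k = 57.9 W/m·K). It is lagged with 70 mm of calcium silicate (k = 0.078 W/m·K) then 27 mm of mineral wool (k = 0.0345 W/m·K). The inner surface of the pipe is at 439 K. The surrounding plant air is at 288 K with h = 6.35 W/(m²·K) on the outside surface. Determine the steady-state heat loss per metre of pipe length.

Per-layer cylindrical resistances, series-summed:
R_cast iron pipe wall = ln(48/40)/(2π×57.9×1) = 5.012×10^-4 K/W
R_calcium silicate = ln(118/48)/(2π×0.078×1) = 1.835 K/W
R_mineral wool = ln(145/118)/(2π×0.0345×1) = 0.9505 K/W
R_outer film = 1/(h_o·2πr_oL) = 1/(6.35×2π×0.145×1) = 0.1729 K/W
R_total = 2.959 K/W
Q = ΔT/R_total = 151/2.959

q′ ≈ 51 W/m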